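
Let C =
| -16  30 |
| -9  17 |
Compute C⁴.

[[-74, 150], [-45, 91]]

tr C = 1 and det C = -2, so the characteristic polynomial is λ² − (1)λ + (-2) with roots 2 and -1.
Eigenvectors give P = [[5, 2], [3, 1]] with P⁻¹ = [[-1, 2], [3, -5]], and C = P·diag(2, -1)·P⁻¹.
Then C⁴ = P·diag(16, 1)·P⁻¹ = [[80, 2], [48, 1]] · [[-1, 2], [3, -5]] = [[-74, 150], [-45, 91]].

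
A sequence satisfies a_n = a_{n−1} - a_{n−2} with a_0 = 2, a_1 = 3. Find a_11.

With companion matrix M = [[1, -1], [1, 0]], [a_n, a_{n−1}]ᵀ = M·[a_{n−1}, a_{n−2}]ᵀ, so [a_11, a_10]ᵀ = M¹⁰·[a_1, a_0]ᵀ.
M¹⁰ = [[-1, 1], [-1, 0]], giving [a_11, a_10]ᵀ = [[-1], [-3]].

-1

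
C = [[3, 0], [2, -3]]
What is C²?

[[9, 0], [0, 9]]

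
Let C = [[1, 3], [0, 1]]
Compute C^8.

C = I + N where N = [[0, 3], [0, 0]] is strictly upper-triangular, so N^2 = 0.
(I + N)^8 = I + 8·N = [[1, 24], [0, 1]].

[[1, 24], [0, 1]]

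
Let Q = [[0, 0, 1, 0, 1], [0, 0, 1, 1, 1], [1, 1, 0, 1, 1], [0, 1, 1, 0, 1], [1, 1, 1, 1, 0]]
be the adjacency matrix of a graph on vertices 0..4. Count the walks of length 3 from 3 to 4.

The number of length-3 walks from vertex 3 to vertex 4 is entry (3,4) of Q³, where Q is the adjacency matrix.
Q² = [[2, 2, 1, 2, 1], [2, 3, 2, 2, 2], [1, 2, 4, 2, 3], [2, 2, 2, 3, 2], [1, 2, 3, 2, 4]]
Q³ = [[2, 4, 7, 4, 7], [4, 6, 9, 7, 9], [7, 9, 8, 9, 9], [4, 7, 9, 6, 9], [7, 9, 9, 9, 8]]

9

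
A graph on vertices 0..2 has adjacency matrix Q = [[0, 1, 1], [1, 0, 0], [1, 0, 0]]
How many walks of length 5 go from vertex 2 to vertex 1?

The number of length-5 walks from vertex 2 to vertex 1 is entry (2,1) of Q⁵, where Q is the adjacency matrix.
Q² = [[2, 0, 0], [0, 1, 1], [0, 1, 1]]
Q³ = [[0, 2, 2], [2, 0, 0], [2, 0, 0]]
Q⁴ = [[4, 0, 0], [0, 2, 2], [0, 2, 2]]
Q⁵ = [[0, 4, 4], [4, 0, 0], [4, 0, 0]]

0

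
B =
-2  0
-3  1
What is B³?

tr B = -1 and det B = -2, so the characteristic polynomial is λ² − (-1)λ + (-2) with roots -2 and 1.
Eigenvectors give P = [[1, 0], [1, -1]] with P⁻¹ = [[1, 0], [1, -1]], and B = P·diag(-2, 1)·P⁻¹.
Then B³ = P·diag(-8, 1)·P⁻¹ = [[-8, 0], [-8, -1]] · [[1, 0], [1, -1]] = [[-8, 0], [-9, 1]].

[[-8, 0], [-9, 1]]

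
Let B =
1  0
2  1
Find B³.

B = I + N where N = [[0, 0], [2, 0]] is strictly lower-triangular, so N² = 0.
(I + N)³ = I + 3·N = [[1, 0], [6, 1]].

[[1, 0], [6, 1]]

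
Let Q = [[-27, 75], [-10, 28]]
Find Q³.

tr Q = 1 and det Q = -6, so the characteristic polynomial is λ² − (1)λ + (-6) with roots -2 and 3.
Eigenvectors give P = [[3, 5], [1, 2]] with P⁻¹ = [[2, -5], [-1, 3]], and Q = P·diag(-2, 3)·P⁻¹.
Then Q³ = P·diag(-8, 27)·P⁻¹ = [[-24, 135], [-8, 54]] · [[2, -5], [-1, 3]] = [[-183, 525], [-70, 202]].

[[-183, 525], [-70, 202]]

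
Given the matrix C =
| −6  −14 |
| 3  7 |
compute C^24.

[[−6, −14], [3, 7]]

C² = C (a projection; rank 1, trace 1), so C^24 = C.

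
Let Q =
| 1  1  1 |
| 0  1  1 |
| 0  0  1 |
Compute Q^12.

Q = I + N where N = [[0, 1, 1], [0, 0, 1], [0, 0, 0]] is strictly upper-triangular, so N^3 = 0.
(I + N)^12 = I + 12·N + 66·N^2 = [[1, 12, 78], [0, 1, 12], [0, 0, 1]].

[[1, 12, 78], [0, 1, 12], [0, 0, 1]]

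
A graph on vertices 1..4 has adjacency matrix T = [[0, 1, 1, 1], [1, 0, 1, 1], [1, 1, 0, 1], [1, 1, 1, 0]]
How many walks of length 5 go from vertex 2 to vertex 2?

The number of length-5 walks from vertex 2 to vertex 2 is entry (2,2) of T^5, where T is the adjacency matrix.
T^2 = [[3, 2, 2, 2], [2, 3, 2, 2], [2, 2, 3, 2], [2, 2, 2, 3]]
T^3 = [[6, 7, 7, 7], [7, 6, 7, 7], [7, 7, 6, 7], [7, 7, 7, 6]]
T^4 = [[21, 20, 20, 20], [20, 21, 20, 20], [20, 20, 21, 20], [20, 20, 20, 21]]
T^5 = [[60, 61, 61, 61], [61, 60, 61, 61], [61, 61, 60, 61], [61, 61, 61, 60]]

60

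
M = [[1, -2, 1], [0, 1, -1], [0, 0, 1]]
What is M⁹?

M = I + N where N = [[0, -2, 1], [0, 0, -1], [0, 0, 0]] is strictly upper-triangular, so N³ = 0.
(I + N)⁹ = I + 9·N + 36·N² = [[1, -18, 81], [0, 1, -9], [0, 0, 1]].

[[1, -18, 81], [0, 1, -9], [0, 0, 1]]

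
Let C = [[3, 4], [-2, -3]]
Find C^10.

[[1, 0], [0, 1]]

C² = I (check: tr C = 0 and det C = -1), so C^10 = I since 10 is even.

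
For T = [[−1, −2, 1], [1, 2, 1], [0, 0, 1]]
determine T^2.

[[−1, −2, −2], [1, 2, 4], [0, 0, 1]]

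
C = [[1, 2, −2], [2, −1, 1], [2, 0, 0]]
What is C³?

C² = [[1, 0, 0], [2, 5, −5], [2, 4, −4]]
C³ = [[1, 2, −2], [2, −1, 1], [2, 0, 0]]

[[1, 2, −2], [2, −1, 1], [2, 0, 0]]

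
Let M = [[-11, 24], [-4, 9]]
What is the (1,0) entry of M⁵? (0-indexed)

-244

tr M = -2 and det M = -3, so the characteristic polynomial is λ² − (-2)λ + (-3) with roots -3 and 1.
Eigenvectors give P = [[3, -2], [1, -1]] with P⁻¹ = [[1, -2], [1, -3]], and M = P·diag(-3, 1)·P⁻¹.
Then M⁵ = P·diag(-243, 1)·P⁻¹ = [[-729, -2], [-243, -1]] · [[1, -2], [1, -3]] = [[-731, 1464], [-244, 489]].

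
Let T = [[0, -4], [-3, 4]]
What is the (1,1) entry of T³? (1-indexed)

T² = [[12, -16], [-12, 28]]
T³ = [[48, -112], [-84, 160]]

48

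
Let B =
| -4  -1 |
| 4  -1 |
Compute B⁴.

[[44, 45], [-180, -91]]

B² = [[12, 5], [-20, -3]]
B³ = [[-28, -17], [68, 23]]
B⁴ = [[44, 45], [-180, -91]]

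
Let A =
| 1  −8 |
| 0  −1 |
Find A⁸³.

[[1, −8], [0, −1]]

A² = I (check: tr A = 0 and det A = −1), so A⁸³ = A since 83 is odd.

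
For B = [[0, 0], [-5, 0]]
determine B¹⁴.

[[0, 0], [0, 0]]

B is strictly triangular, hence nilpotent: B² = 0, so B¹⁴ = 0.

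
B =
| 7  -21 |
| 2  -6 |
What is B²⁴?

B² = B (a projection; rank 1, trace 1), so B²⁴ = B.

[[7, -21], [2, -6]]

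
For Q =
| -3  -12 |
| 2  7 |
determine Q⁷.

[[-4371, -13116], [2186, 6559]]

tr Q = 4 and det Q = 3, so the characteristic polynomial is λ² − (4)λ + (3) with roots 3 and 1.
Eigenvectors give P = [[-2, 3], [1, -1]] with P⁻¹ = [[1, 3], [1, 2]], and Q = P·diag(3, 1)·P⁻¹.
Then Q⁷ = P·diag(2187, 1)·P⁻¹ = [[-4374, 3], [2187, -1]] · [[1, 3], [1, 2]] = [[-4371, -13116], [2186, 6559]].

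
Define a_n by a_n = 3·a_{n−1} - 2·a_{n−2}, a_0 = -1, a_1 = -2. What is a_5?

With companion matrix Q = [[3, -2], [1, 0]], [a_n, a_{n−1}]ᵀ = Q·[a_{n−1}, a_{n−2}]ᵀ, so [a_5, a_4]ᵀ = Q^4·[a_1, a_0]ᵀ.
Q^4 = [[31, -30], [15, -14]], giving [a_5, a_4]ᵀ = [[-32], [-16]].

-32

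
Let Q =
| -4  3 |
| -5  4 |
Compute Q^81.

Q² = I (check: tr Q = 0 and det Q = -1), so Q^81 = Q since 81 is odd.

[[-4, 3], [-5, 4]]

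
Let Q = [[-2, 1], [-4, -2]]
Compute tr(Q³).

Q² = [[0, -4], [16, 0]]
Q³ = [[16, 8], [-32, 16]]

32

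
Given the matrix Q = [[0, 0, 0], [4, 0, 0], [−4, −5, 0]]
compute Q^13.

Q is strictly triangular, hence nilpotent: Q^3 = 0, so Q^13 = 0.

[[0, 0, 0], [0, 0, 0], [0, 0, 0]]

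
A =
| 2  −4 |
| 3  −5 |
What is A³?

[[20, −28], [21, −29]]

tr A = −3 and det A = 2, so the characteristic polynomial is λ² − (−3)λ + (2) with roots −1 and −2.
Eigenvectors give P = [[4, −1], [3, −1]] with P⁻¹ = [[1, −1], [3, −4]], and A = P·diag(−1, −2)·P⁻¹.
Then A³ = P·diag(−1, −8)·P⁻¹ = [[−4, 8], [−3, 8]] · [[1, −1], [3, −4]] = [[20, −28], [21, −29]].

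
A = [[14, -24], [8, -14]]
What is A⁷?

tr A = 0 and det A = -4, so the characteristic polynomial is λ² − (0)λ + (-4) with roots -2 and 2.
Eigenvectors give P = [[-3, 2], [-2, 1]] with P⁻¹ = [[1, -2], [2, -3]], and A = P·diag(-2, 2)·P⁻¹.
Then A⁷ = P·diag(-128, 128)·P⁻¹ = [[384, 256], [256, 128]] · [[1, -2], [2, -3]] = [[896, -1536], [512, -896]].

[[896, -1536], [512, -896]]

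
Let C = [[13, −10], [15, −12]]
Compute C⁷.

[[6817, −4630], [6945, −4758]]

tr C = 1 and det C = −6, so the characteristic polynomial is λ² − (1)λ + (−6) with roots −2 and 3.
Eigenvectors give P = [[2, −1], [3, −1]] with P⁻¹ = [[−1, 1], [−3, 2]], and C = P·diag(−2, 3)·P⁻¹.
Then C⁷ = P·diag(−128, 2187)·P⁻¹ = [[−256, −2187], [−384, −2187]] · [[−1, 1], [−3, 2]] = [[6817, −4630], [6945, −4758]].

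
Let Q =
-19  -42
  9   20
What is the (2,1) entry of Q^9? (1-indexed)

tr Q = 1 and det Q = -2, so the characteristic polynomial is λ² − (1)λ + (-2) with roots -1 and 2.
Eigenvectors give P = [[-7, 2], [3, -1]] with P⁻¹ = [[-1, -2], [-3, -7]], and Q = P·diag(-1, 2)·P⁻¹.
Then Q^9 = P·diag(-1, 512)·P⁻¹ = [[7, 1024], [-3, -512]] · [[-1, -2], [-3, -7]] = [[-3079, -7182], [1539, 3590]].

1539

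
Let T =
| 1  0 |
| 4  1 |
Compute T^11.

[[1, 0], [44, 1]]

T = I + N where N = [[0, 0], [4, 0]] is strictly lower-triangular, so N^2 = 0.
(I + N)^11 = I + 11·N = [[1, 0], [44, 1]].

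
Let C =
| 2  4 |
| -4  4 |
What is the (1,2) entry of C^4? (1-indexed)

-288

C^2 = [[-12, 24], [-24, 0]]
C^3 = [[-120, 48], [-48, -96]]
C^4 = [[-432, -288], [288, -576]]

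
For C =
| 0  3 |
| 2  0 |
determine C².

[[6, 0], [0, 6]]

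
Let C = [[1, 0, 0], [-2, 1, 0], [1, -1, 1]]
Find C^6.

[[1, 0, 0], [-12, 1, 0], [36, -6, 1]]

C = I + N where N = [[0, 0, 0], [-2, 0, 0], [1, -1, 0]] is strictly lower-triangular, so N^3 = 0.
(I + N)^6 = I + 6·N + 15·N^2 = [[1, 0, 0], [-12, 1, 0], [36, -6, 1]].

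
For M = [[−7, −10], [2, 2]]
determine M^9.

tr M = −5 and det M = 6, so the characteristic polynomial is λ² − (−5)λ + (6) with roots −3 and −2.
Eigenvectors give P = [[5, 2], [−2, −1]] with P⁻¹ = [[1, 2], [−2, −5]], and M = P·diag(−3, −2)·P⁻¹.
Then M^9 = P·diag(−19683, −512)·P⁻¹ = [[−98415, −1024], [39366, 512]] · [[1, 2], [−2, −5]] = [[−96367, −191710], [38342, 76172]].

[[−96367, −191710], [38342, 76172]]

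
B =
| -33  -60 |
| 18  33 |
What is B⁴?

tr B = 0 and det B = -9, so the characteristic polynomial is λ² − (0)λ + (-9) with roots -3 and 3.
Eigenvectors give P = [[-2, -5], [1, 3]] with P⁻¹ = [[-3, -5], [1, 2]], and B = P·diag(-3, 3)·P⁻¹.
Then B⁴ = P·diag(81, 81)·P⁻¹ = [[-162, -405], [81, 243]] · [[-3, -5], [1, 2]] = [[81, 0], [0, 81]].

[[81, 0], [0, 81]]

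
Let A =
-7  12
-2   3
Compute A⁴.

tr A = -4 and det A = 3, so the characteristic polynomial is λ² − (-4)λ + (3) with roots -3 and -1.
Eigenvectors give P = [[-3, -2], [-1, -1]] with P⁻¹ = [[-1, 2], [1, -3]], and A = P·diag(-3, -1)·P⁻¹.
Then A⁴ = P·diag(81, 1)·P⁻¹ = [[-243, -2], [-81, -1]] · [[-1, 2], [1, -3]] = [[241, -480], [80, -159]].

[[241, -480], [80, -159]]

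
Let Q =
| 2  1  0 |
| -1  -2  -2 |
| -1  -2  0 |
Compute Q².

[[3, 0, -2], [2, 7, 4], [0, 3, 4]]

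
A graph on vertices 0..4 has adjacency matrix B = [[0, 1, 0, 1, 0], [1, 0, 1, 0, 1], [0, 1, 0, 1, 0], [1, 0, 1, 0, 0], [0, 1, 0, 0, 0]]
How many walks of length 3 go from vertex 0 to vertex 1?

5

The number of length-3 walks from vertex 0 to vertex 1 is entry (0,1) of B³, where B is the adjacency matrix.
B² = [[2, 0, 2, 0, 1], [0, 3, 0, 2, 0], [2, 0, 2, 0, 1], [0, 2, 0, 2, 0], [1, 0, 1, 0, 1]]
B³ = [[0, 5, 0, 4, 0], [5, 0, 5, 0, 3], [0, 5, 0, 4, 0], [4, 0, 4, 0, 2], [0, 3, 0, 2, 0]]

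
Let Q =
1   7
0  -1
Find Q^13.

[[1, 7], [0, -1]]

Q² = I (check: tr Q = 0 and det Q = -1), so Q^13 = Q since 13 is odd.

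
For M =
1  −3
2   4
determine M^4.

M^2 = [[−5, −15], [10, 10]]
M^3 = [[−35, −45], [30, 10]]
M^4 = [[−125, −75], [50, −50]]

[[−125, −75], [50, −50]]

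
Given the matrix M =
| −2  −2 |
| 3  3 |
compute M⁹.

M² = M (a projection; rank 1, trace 1), so M⁹ = M.

[[−2, −2], [3, 3]]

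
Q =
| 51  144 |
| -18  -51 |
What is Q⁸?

[[6561, 0], [0, 6561]]

tr Q = 0 and det Q = -9, so the characteristic polynomial is λ² − (0)λ + (-9) with roots -3 and 3.
Eigenvectors give P = [[8, 3], [-3, -1]] with P⁻¹ = [[-1, -3], [3, 8]], and Q = P·diag(-3, 3)·P⁻¹.
Then Q⁸ = P·diag(6561, 6561)·P⁻¹ = [[52488, 19683], [-19683, -6561]] · [[-1, -3], [3, 8]] = [[6561, 0], [0, 6561]].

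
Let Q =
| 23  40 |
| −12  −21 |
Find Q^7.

tr Q = 2 and det Q = −3, so the characteristic polynomial is λ² − (2)λ + (−3) with roots −1 and 3.
Eigenvectors give P = [[5, 2], [−3, −1]] with P⁻¹ = [[−1, −2], [3, 5]], and Q = P·diag(−1, 3)·P⁻¹.
Then Q^7 = P·diag(−1, 2187)·P⁻¹ = [[−5, 4374], [3, −2187]] · [[−1, −2], [3, 5]] = [[13127, 21880], [−6564, −10941]].

[[13127, 21880], [−6564, −10941]]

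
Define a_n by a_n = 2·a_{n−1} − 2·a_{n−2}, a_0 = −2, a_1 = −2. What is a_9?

−32

With companion matrix B = [[2, −2], [1, 0]], [a_n, a_{n−1}]ᵀ = B·[a_{n−1}, a_{n−2}]ᵀ, so [a_9, a_8]ᵀ = B^8·[a_1, a_0]ᵀ.
B^8 = [[16, 0], [0, 16]], giving [a_9, a_8]ᵀ = [[−32], [−32]].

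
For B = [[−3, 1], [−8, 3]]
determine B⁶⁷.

B² = I (check: tr B = 0 and det B = −1), so B⁶⁷ = B since 67 is odd.

[[−3, 1], [−8, 3]]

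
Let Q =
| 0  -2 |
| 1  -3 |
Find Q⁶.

[[-62, 126], [-63, 127]]

tr Q = -3 and det Q = 2, so the characteristic polynomial is λ² − (-3)λ + (2) with roots -1 and -2.
Eigenvectors give P = [[2, 1], [1, 1]] with P⁻¹ = [[1, -1], [-1, 2]], and Q = P·diag(-1, -2)·P⁻¹.
Then Q⁶ = P·diag(1, 64)·P⁻¹ = [[2, 64], [1, 64]] · [[1, -1], [-1, 2]] = [[-62, 126], [-63, 127]].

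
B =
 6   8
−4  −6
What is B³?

[[24, 32], [−16, −24]]

tr B = 0 and det B = −4, so the characteristic polynomial is λ² − (0)λ + (−4) with roots 2 and −2.
Eigenvectors give P = [[2, −1], [−1, 1]] with P⁻¹ = [[1, 1], [1, 2]], and B = P·diag(2, −2)·P⁻¹.
Then B³ = P·diag(8, −8)·P⁻¹ = [[16, 8], [−8, −8]] · [[1, 1], [1, 2]] = [[24, 32], [−16, −24]].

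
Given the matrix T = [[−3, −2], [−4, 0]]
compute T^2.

[[17, 6], [12, 8]]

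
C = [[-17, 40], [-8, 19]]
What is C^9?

[[-78737, 196840], [-39368, 98419]]

tr C = 2 and det C = -3, so the characteristic polynomial is λ² − (2)λ + (-3) with roots -1 and 3.
Eigenvectors give P = [[5, 2], [2, 1]] with P⁻¹ = [[1, -2], [-2, 5]], and C = P·diag(-1, 3)·P⁻¹.
Then C^9 = P·diag(-1, 19683)·P⁻¹ = [[-5, 39366], [-2, 19683]] · [[1, -2], [-2, 5]] = [[-78737, 196840], [-39368, 98419]].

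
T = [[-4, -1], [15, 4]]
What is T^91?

T² = I (check: tr T = 0 and det T = -1), so T^91 = T since 91 is odd.

[[-4, -1], [15, 4]]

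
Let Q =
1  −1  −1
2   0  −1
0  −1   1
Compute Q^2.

[[−1, 0, −1], [2, −1, −3], [−2, −1, 2]]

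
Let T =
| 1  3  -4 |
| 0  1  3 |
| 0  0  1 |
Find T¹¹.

T = I + N where N = [[0, 3, -4], [0, 0, 3], [0, 0, 0]] is strictly upper-triangular, so N³ = 0.
(I + N)¹¹ = I + 11·N + 55·N² = [[1, 33, 451], [0, 1, 33], [0, 0, 1]].

[[1, 33, 451], [0, 1, 33], [0, 0, 1]]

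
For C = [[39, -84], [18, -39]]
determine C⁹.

tr C = 0 and det C = -9, so the characteristic polynomial is λ² − (0)λ + (-9) with roots -3 and 3.
Eigenvectors give P = [[2, 7], [1, 3]] with P⁻¹ = [[-3, 7], [1, -2]], and C = P·diag(-3, 3)·P⁻¹.
Then C⁹ = P·diag(-19683, 19683)·P⁻¹ = [[-39366, 137781], [-19683, 59049]] · [[-3, 7], [1, -2]] = [[255879, -551124], [118098, -255879]].

[[255879, -551124], [118098, -255879]]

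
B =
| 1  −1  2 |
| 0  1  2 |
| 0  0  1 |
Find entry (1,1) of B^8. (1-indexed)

B = I + N where N = [[0, −1, 2], [0, 0, 2], [0, 0, 0]] is strictly upper-triangular, so N^3 = 0.
(I + N)^8 = I + 8·N + 28·N^2 = [[1, −8, −40], [0, 1, 16], [0, 0, 1]].

1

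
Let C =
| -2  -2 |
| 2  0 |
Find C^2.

[[0, 4], [-4, -4]]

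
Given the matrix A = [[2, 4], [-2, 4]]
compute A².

[[-4, 24], [-12, 8]]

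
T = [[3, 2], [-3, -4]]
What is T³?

T² = [[3, -2], [3, 10]]
T³ = [[15, 14], [-21, -34]]

[[15, 14], [-21, -34]]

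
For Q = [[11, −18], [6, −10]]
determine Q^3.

tr Q = 1 and det Q = −2, so the characteristic polynomial is λ² − (1)λ + (−2) with roots 2 and −1.
Eigenvectors give P = [[2, −3], [1, −2]] with P⁻¹ = [[2, −3], [1, −2]], and Q = P·diag(2, −1)·P⁻¹.
Then Q^3 = P·diag(8, −1)·P⁻¹ = [[16, 3], [8, 2]] · [[2, −3], [1, −2]] = [[35, −54], [18, −28]].

[[35, −54], [18, −28]]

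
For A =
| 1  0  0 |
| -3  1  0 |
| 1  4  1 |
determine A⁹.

[[1, 0, 0], [-27, 1, 0], [-423, 36, 1]]

A = I + N where N = [[0, 0, 0], [-3, 0, 0], [1, 4, 0]] is strictly lower-triangular, so N³ = 0.
(I + N)⁹ = I + 9·N + 36·N² = [[1, 0, 0], [-27, 1, 0], [-423, 36, 1]].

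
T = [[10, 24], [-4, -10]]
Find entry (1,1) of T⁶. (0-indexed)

tr T = 0 and det T = -4, so the characteristic polynomial is λ² − (0)λ + (-4) with roots -2 and 2.
Eigenvectors give P = [[-2, 3], [1, -1]] with P⁻¹ = [[1, 3], [1, 2]], and T = P·diag(-2, 2)·P⁻¹.
Then T⁶ = P·diag(64, 64)·P⁻¹ = [[-128, 192], [64, -64]] · [[1, 3], [1, 2]] = [[64, 0], [0, 64]].

64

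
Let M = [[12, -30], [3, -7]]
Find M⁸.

tr M = 5 and det M = 6, so the characteristic polynomial is λ² − (5)λ + (6) with roots 2 and 3.
Eigenvectors give P = [[3, 10], [1, 3]] with P⁻¹ = [[-3, 10], [1, -3]], and M = P·diag(2, 3)·P⁻¹.
Then M⁸ = P·diag(256, 6561)·P⁻¹ = [[768, 65610], [256, 19683]] · [[-3, 10], [1, -3]] = [[63306, -189150], [18915, -56489]].

[[63306, -189150], [18915, -56489]]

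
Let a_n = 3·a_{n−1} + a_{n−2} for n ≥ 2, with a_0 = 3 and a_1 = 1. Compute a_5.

With companion matrix M = [[3, 1], [1, 0]], [a_n, a_{n−1}]ᵀ = M·[a_{n−1}, a_{n−2}]ᵀ, so [a_5, a_4]ᵀ = M⁴·[a_1, a_0]ᵀ.
M⁴ = [[109, 33], [33, 10]], giving [a_5, a_4]ᵀ = [[208], [63]].

208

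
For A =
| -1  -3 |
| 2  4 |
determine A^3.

[[-13, -21], [14, 22]]

tr A = 3 and det A = 2, so the characteristic polynomial is λ² − (3)λ + (2) with roots 1 and 2.
Eigenvectors give P = [[-3, 1], [2, -1]] with P⁻¹ = [[-1, -1], [-2, -3]], and A = P·diag(1, 2)·P⁻¹.
Then A^3 = P·diag(1, 8)·P⁻¹ = [[-3, 8], [2, -8]] · [[-1, -1], [-2, -3]] = [[-13, -21], [14, 22]].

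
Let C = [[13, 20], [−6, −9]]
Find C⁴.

[[481, 800], [−240, −399]]

tr C = 4 and det C = 3, so the characteristic polynomial is λ² − (4)λ + (3) with roots 3 and 1.
Eigenvectors give P = [[−2, −5], [1, 3]] with P⁻¹ = [[−3, −5], [1, 2]], and C = P·diag(3, 1)·P⁻¹.
Then C⁴ = P·diag(81, 1)·P⁻¹ = [[−162, −5], [81, 3]] · [[−3, −5], [1, 2]] = [[481, 800], [−240, −399]].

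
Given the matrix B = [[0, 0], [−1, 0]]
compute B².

[[0, 0], [0, 0]]

B is strictly triangular, hence nilpotent: B² = 0, so B² = 0.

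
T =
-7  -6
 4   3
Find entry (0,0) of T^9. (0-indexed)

-59047

tr T = -4 and det T = 3, so the characteristic polynomial is λ² − (-4)λ + (3) with roots -3 and -1.
Eigenvectors give P = [[3, -1], [-2, 1]] with P⁻¹ = [[1, 1], [2, 3]], and T = P·diag(-3, -1)·P⁻¹.
Then T^9 = P·diag(-19683, -1)·P⁻¹ = [[-59049, 1], [39366, -1]] · [[1, 1], [2, 3]] = [[-59047, -59046], [39364, 39363]].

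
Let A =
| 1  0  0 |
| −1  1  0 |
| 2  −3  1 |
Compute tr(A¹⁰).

A = I + N where N = [[0, 0, 0], [−1, 0, 0], [2, −3, 0]] is strictly lower-triangular, so N³ = 0.
(I + N)¹⁰ = I + 10·N + 45·N² = [[1, 0, 0], [−10, 1, 0], [155, −30, 1]].

3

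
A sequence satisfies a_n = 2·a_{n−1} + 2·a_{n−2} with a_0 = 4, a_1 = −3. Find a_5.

With companion matrix C = [[2, 2], [1, 0]], [a_n, a_{n−1}]ᵀ = C·[a_{n−1}, a_{n−2}]ᵀ, so [a_5, a_4]ᵀ = C⁴·[a_1, a_0]ᵀ.
C⁴ = [[44, 32], [16, 12]], giving [a_5, a_4]ᵀ = [[−4], [0]].

−4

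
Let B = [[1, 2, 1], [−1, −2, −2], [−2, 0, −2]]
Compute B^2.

[[−3, −2, −5], [5, 2, 7], [2, −4, 2]]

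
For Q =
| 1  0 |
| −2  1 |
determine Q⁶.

[[1, 0], [−12, 1]]

Q = I + N where N = [[0, 0], [−2, 0]] is strictly lower-triangular, so N² = 0.
(I + N)⁶ = I + 6·N = [[1, 0], [−12, 1]].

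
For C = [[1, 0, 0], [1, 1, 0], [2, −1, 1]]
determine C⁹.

C = I + N where N = [[0, 0, 0], [1, 0, 0], [2, −1, 0]] is strictly lower-triangular, so N³ = 0.
(I + N)⁹ = I + 9·N + 36·N² = [[1, 0, 0], [9, 1, 0], [−18, −9, 1]].

[[1, 0, 0], [9, 1, 0], [−18, −9, 1]]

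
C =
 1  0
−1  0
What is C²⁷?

[[1, 0], [−1, 0]]

C² = C (a projection; rank 1, trace 1), so C²⁷ = C.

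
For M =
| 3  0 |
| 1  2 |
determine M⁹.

tr M = 5 and det M = 6, so the characteristic polynomial is λ² − (5)λ + (6) with roots 3 and 2.
Eigenvectors give P = [[1, 0], [1, -1]] with P⁻¹ = [[1, 0], [1, -1]], and M = P·diag(3, 2)·P⁻¹.
Then M⁹ = P·diag(19683, 512)·P⁻¹ = [[19683, 0], [19683, -512]] · [[1, 0], [1, -1]] = [[19683, 0], [19171, 512]].

[[19683, 0], [19171, 512]]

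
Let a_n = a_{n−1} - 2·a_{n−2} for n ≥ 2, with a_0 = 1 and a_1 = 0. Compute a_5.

6

With companion matrix C = [[1, -2], [1, 0]], [a_n, a_{n−1}]ᵀ = C·[a_{n−1}, a_{n−2}]ᵀ, so [a_5, a_4]ᵀ = C⁴·[a_1, a_0]ᵀ.
C⁴ = [[-1, 6], [-3, 2]], giving [a_5, a_4]ᵀ = [[6], [2]].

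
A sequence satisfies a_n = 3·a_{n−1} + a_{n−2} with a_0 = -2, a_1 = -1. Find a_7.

-1909

With companion matrix Q = [[3, 1], [1, 0]], [a_n, a_{n−1}]ᵀ = Q·[a_{n−1}, a_{n−2}]ᵀ, so [a_7, a_6]ᵀ = Q⁶·[a_1, a_0]ᵀ.
Q⁶ = [[1189, 360], [360, 109]], giving [a_7, a_6]ᵀ = [[-1909], [-578]].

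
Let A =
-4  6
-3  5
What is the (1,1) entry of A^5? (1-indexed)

-34

tr A = 1 and det A = -2, so the characteristic polynomial is λ² − (1)λ + (-2) with roots 2 and -1.
Eigenvectors give P = [[1, 2], [1, 1]] with P⁻¹ = [[-1, 2], [1, -1]], and A = P·diag(2, -1)·P⁻¹.
Then A^5 = P·diag(32, -1)·P⁻¹ = [[32, -2], [32, -1]] · [[-1, 2], [1, -1]] = [[-34, 66], [-33, 65]].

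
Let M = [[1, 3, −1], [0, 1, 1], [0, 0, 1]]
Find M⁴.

[[1, 12, 14], [0, 1, 4], [0, 0, 1]]

M = I + N where N = [[0, 3, −1], [0, 0, 1], [0, 0, 0]] is strictly upper-triangular, so N³ = 0.
(I + N)⁴ = I + 4·N + 6·N² = [[1, 12, 14], [0, 1, 4], [0, 0, 1]].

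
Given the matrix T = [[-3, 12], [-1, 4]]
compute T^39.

T² = T (a projection; rank 1, trace 1), so T^39 = T.

[[-3, 12], [-1, 4]]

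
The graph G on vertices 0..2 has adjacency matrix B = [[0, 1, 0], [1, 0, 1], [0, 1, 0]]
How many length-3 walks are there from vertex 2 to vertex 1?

The number of length-3 walks from vertex 2 to vertex 1 is entry (2,1) of B^3, where B is the adjacency matrix.
B^2 = [[1, 0, 1], [0, 2, 0], [1, 0, 1]]
B^3 = [[0, 2, 0], [2, 0, 2], [0, 2, 0]]

2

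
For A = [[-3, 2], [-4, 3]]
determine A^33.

A² = I (check: tr A = 0 and det A = -1), so A^33 = A since 33 is odd.

[[-3, 2], [-4, 3]]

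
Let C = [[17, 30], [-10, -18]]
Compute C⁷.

[[7073, 13890], [-4630, -9132]]

tr C = -1 and det C = -6, so the characteristic polynomial is λ² − (-1)λ + (-6) with roots -3 and 2.
Eigenvectors give P = [[-3, -2], [2, 1]] with P⁻¹ = [[1, 2], [-2, -3]], and C = P·diag(-3, 2)·P⁻¹.
Then C⁷ = P·diag(-2187, 128)·P⁻¹ = [[6561, -256], [-4374, 128]] · [[1, 2], [-2, -3]] = [[7073, 13890], [-4630, -9132]].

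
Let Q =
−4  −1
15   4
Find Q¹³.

Q² = I (check: tr Q = 0 and det Q = −1), so Q¹³ = Q since 13 is odd.

[[−4, −1], [15, 4]]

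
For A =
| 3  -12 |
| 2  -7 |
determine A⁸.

tr A = -4 and det A = 3, so the characteristic polynomial is λ² − (-4)λ + (3) with roots -3 and -1.
Eigenvectors give P = [[2, 3], [1, 1]] with P⁻¹ = [[-1, 3], [1, -2]], and A = P·diag(-3, -1)·P⁻¹.
Then A⁸ = P·diag(6561, 1)·P⁻¹ = [[13122, 3], [6561, 1]] · [[-1, 3], [1, -2]] = [[-13119, 39360], [-6560, 19681]].

[[-13119, 39360], [-6560, 19681]]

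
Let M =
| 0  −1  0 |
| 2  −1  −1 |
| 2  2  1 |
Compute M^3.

M^2 = [[−2, 1, 1], [−4, −3, 0], [6, −2, −1]]
M^3 = [[4, 3, 0], [−6, 7, 3], [−6, −6, 1]]

[[4, 3, 0], [−6, 7, 3], [−6, −6, 1]]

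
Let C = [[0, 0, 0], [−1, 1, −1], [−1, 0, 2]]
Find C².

[[0, 0, 0], [0, 1, −3], [−2, 0, 4]]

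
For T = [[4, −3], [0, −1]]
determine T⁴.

[[256, −153], [0, 1]]

T² = [[16, −9], [0, 1]]
T³ = [[64, −39], [0, −1]]
T⁴ = [[256, −153], [0, 1]]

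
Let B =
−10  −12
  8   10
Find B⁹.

[[−2560, −3072], [2048, 2560]]

tr B = 0 and det B = −4, so the characteristic polynomial is λ² − (0)λ + (−4) with roots −2 and 2.
Eigenvectors give P = [[3, −1], [−2, 1]] with P⁻¹ = [[1, 1], [2, 3]], and B = P·diag(−2, 2)·P⁻¹.
Then B⁹ = P·diag(−512, 512)·P⁻¹ = [[−1536, −512], [1024, 512]] · [[1, 1], [2, 3]] = [[−2560, −3072], [2048, 2560]].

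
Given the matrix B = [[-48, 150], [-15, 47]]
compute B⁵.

tr B = -1 and det B = -6, so the characteristic polynomial is λ² − (-1)λ + (-6) with roots 2 and -3.
Eigenvectors give P = [[3, 10], [1, 3]] with P⁻¹ = [[-3, 10], [1, -3]], and B = P·diag(2, -3)·P⁻¹.
Then B⁵ = P·diag(32, -243)·P⁻¹ = [[96, -2430], [32, -729]] · [[-3, 10], [1, -3]] = [[-2718, 8250], [-825, 2507]].

[[-2718, 8250], [-825, 2507]]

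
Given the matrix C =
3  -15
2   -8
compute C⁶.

tr C = -5 and det C = 6, so the characteristic polynomial is λ² − (-5)λ + (6) with roots -3 and -2.
Eigenvectors give P = [[-5, 3], [-2, 1]] with P⁻¹ = [[1, -3], [2, -5]], and C = P·diag(-3, -2)·P⁻¹.
Then C⁶ = P·diag(729, 64)·P⁻¹ = [[-3645, 192], [-1458, 64]] · [[1, -3], [2, -5]] = [[-3261, 9975], [-1330, 4054]].

[[-3261, 9975], [-1330, 4054]]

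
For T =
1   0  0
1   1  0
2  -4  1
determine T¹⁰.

[[1, 0, 0], [10, 1, 0], [-160, -40, 1]]

T = I + N where N = [[0, 0, 0], [1, 0, 0], [2, -4, 0]] is strictly lower-triangular, so N³ = 0.
(I + N)¹⁰ = I + 10·N + 45·N² = [[1, 0, 0], [10, 1, 0], [-160, -40, 1]].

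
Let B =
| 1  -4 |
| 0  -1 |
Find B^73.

[[1, -4], [0, -1]]

B² = I (check: tr B = 0 and det B = -1), so B^73 = B since 73 is odd.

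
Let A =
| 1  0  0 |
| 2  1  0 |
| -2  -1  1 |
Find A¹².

A = I + N where N = [[0, 0, 0], [2, 0, 0], [-2, -1, 0]] is strictly lower-triangular, so N³ = 0.
(I + N)¹² = I + 12·N + 66·N² = [[1, 0, 0], [24, 1, 0], [-156, -12, 1]].

[[1, 0, 0], [24, 1, 0], [-156, -12, 1]]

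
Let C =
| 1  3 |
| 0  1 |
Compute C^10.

[[1, 30], [0, 1]]

C = I + N where N = [[0, 3], [0, 0]] is strictly upper-triangular, so N^2 = 0.
(I + N)^10 = I + 10·N = [[1, 30], [0, 1]].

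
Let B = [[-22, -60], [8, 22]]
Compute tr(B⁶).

128

tr B = 0 and det B = -4, so the characteristic polynomial is λ² − (0)λ + (-4) with roots -2 and 2.
Eigenvectors give P = [[-3, -5], [1, 2]] with P⁻¹ = [[-2, -5], [1, 3]], and B = P·diag(-2, 2)·P⁻¹.
Then B⁶ = P·diag(64, 64)·P⁻¹ = [[-192, -320], [64, 128]] · [[-2, -5], [1, 3]] = [[64, 0], [0, 64]].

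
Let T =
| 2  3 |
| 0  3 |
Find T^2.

[[4, 15], [0, 9]]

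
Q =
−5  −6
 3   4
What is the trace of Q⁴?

17

tr Q = −1 and det Q = −2, so the characteristic polynomial is λ² − (−1)λ + (−2) with roots −2 and 1.
Eigenvectors give P = [[2, −1], [−1, 1]] with P⁻¹ = [[1, 1], [1, 2]], and Q = P·diag(−2, 1)·P⁻¹.
Then Q⁴ = P·diag(16, 1)·P⁻¹ = [[32, −1], [−16, 1]] · [[1, 1], [1, 2]] = [[31, 30], [−15, −14]].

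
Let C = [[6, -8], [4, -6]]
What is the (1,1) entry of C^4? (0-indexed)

16

tr C = 0 and det C = -4, so the characteristic polynomial is λ² − (0)λ + (-4) with roots -2 and 2.
Eigenvectors give P = [[-1, -2], [-1, -1]] with P⁻¹ = [[1, -2], [-1, 1]], and C = P·diag(-2, 2)·P⁻¹.
Then C^4 = P·diag(16, 16)·P⁻¹ = [[-16, -32], [-16, -16]] · [[1, -2], [-1, 1]] = [[16, 0], [0, 16]].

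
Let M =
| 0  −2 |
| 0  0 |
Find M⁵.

[[0, 0], [0, 0]]

M is strictly triangular, hence nilpotent: M² = 0, so M⁵ = 0.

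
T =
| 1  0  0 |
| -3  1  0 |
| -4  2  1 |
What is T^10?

T = I + N where N = [[0, 0, 0], [-3, 0, 0], [-4, 2, 0]] is strictly lower-triangular, so N^3 = 0.
(I + N)^10 = I + 10·N + 45·N^2 = [[1, 0, 0], [-30, 1, 0], [-310, 20, 1]].

[[1, 0, 0], [-30, 1, 0], [-310, 20, 1]]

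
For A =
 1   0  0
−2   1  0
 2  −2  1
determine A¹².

A = I + N where N = [[0, 0, 0], [−2, 0, 0], [2, −2, 0]] is strictly lower-triangular, so N³ = 0.
(I + N)¹² = I + 12·N + 66·N² = [[1, 0, 0], [−24, 1, 0], [288, −24, 1]].

[[1, 0, 0], [−24, 1, 0], [288, −24, 1]]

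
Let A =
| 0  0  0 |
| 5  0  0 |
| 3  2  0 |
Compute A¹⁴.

A is strictly triangular, hence nilpotent: A³ = 0, so A¹⁴ = 0.

[[0, 0, 0], [0, 0, 0], [0, 0, 0]]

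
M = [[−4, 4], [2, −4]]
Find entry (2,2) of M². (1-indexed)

24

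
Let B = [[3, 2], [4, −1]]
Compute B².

[[17, 4], [8, 9]]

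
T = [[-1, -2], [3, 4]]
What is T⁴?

[[-29, -30], [45, 46]]

tr T = 3 and det T = 2, so the characteristic polynomial is λ² − (3)λ + (2) with roots 1 and 2.
Eigenvectors give P = [[-1, -2], [1, 3]] with P⁻¹ = [[-3, -2], [1, 1]], and T = P·diag(1, 2)·P⁻¹.
Then T⁴ = P·diag(1, 16)·P⁻¹ = [[-1, -32], [1, 48]] · [[-3, -2], [1, 1]] = [[-29, -30], [45, 46]].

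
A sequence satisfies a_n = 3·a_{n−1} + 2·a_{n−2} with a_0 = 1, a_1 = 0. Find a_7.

With companion matrix B = [[3, 2], [1, 0]], [a_n, a_{n−1}]ᵀ = B·[a_{n−1}, a_{n−2}]ᵀ, so [a_7, a_6]ᵀ = B^6·[a_1, a_0]ᵀ.
B^6 = [[1763, 990], [495, 278]], giving [a_7, a_6]ᵀ = [[990], [278]].

990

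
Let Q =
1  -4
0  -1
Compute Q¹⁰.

[[1, 0], [0, 1]]

Q² = I (check: tr Q = 0 and det Q = -1), so Q¹⁰ = I since 10 is even.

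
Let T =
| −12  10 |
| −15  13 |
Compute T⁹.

[[−40902, 40390], [−60585, 60073]]

tr T = 1 and det T = −6, so the characteristic polynomial is λ² − (1)λ + (−6) with roots −2 and 3.
Eigenvectors give P = [[1, −2], [1, −3]] with P⁻¹ = [[3, −2], [1, −1]], and T = P·diag(−2, 3)·P⁻¹.
Then T⁹ = P·diag(−512, 19683)·P⁻¹ = [[−512, −39366], [−512, −59049]] · [[3, −2], [1, −1]] = [[−40902, 40390], [−60585, 60073]].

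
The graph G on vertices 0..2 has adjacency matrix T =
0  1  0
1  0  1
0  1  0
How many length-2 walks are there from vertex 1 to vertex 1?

2

The number of length-2 walks from vertex 1 to vertex 1 is entry (1,1) of T^2, where T is the adjacency matrix.
T^2 = [[1, 0, 1], [0, 2, 0], [1, 0, 1]]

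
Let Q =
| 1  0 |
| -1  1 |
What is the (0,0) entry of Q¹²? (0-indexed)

Q = I + N where N = [[0, 0], [-1, 0]] is strictly lower-triangular, so N² = 0.
(I + N)¹² = I + 12·N = [[1, 0], [-12, 1]].

1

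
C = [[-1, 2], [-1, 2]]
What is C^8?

[[-1, 2], [-1, 2]]

C² = C (a projection; rank 1, trace 1), so C^8 = C.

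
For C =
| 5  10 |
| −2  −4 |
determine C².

[[5, 10], [−2, −4]]

C² = C (a projection; rank 1, trace 1), so C² = C.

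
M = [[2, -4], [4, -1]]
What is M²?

[[-12, -4], [4, -15]]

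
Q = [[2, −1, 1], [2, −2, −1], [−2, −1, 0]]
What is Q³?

[[−8, −1, 1], [2, −12, −1], [−2, −1, −10]]

Q² = [[0, −1, 3], [2, 3, 4], [−6, 4, −1]]
Q³ = [[−8, −1, 1], [2, −12, −1], [−2, −1, −10]]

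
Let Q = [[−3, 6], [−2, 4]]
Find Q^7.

[[−3, 6], [−2, 4]]

Q² = Q (a projection; rank 1, trace 1), so Q^7 = Q.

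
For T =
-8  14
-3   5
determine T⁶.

tr T = -3 and det T = 2, so the characteristic polynomial is λ² − (-3)λ + (2) with roots -1 and -2.
Eigenvectors give P = [[2, 7], [1, 3]] with P⁻¹ = [[-3, 7], [1, -2]], and T = P·diag(-1, -2)·P⁻¹.
Then T⁶ = P·diag(1, 64)·P⁻¹ = [[2, 448], [1, 192]] · [[-3, 7], [1, -2]] = [[442, -882], [189, -377]].

[[442, -882], [189, -377]]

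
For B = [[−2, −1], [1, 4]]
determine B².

[[3, −2], [2, 15]]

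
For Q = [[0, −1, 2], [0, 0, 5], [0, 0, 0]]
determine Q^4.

[[0, 0, 0], [0, 0, 0], [0, 0, 0]]

Q is strictly triangular, hence nilpotent: Q^3 = 0, so Q^4 = 0.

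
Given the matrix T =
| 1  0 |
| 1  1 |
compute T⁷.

[[1, 0], [7, 1]]

T = I + N where N = [[0, 0], [1, 0]] is strictly lower-triangular, so N² = 0.
(I + N)⁷ = I + 7·N = [[1, 0], [7, 1]].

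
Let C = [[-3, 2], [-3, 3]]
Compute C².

[[3, 0], [0, 3]]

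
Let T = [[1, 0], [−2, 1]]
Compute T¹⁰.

[[1, 0], [−20, 1]]

T = I + N where N = [[0, 0], [−2, 0]] is strictly lower-triangular, so N² = 0.
(I + N)¹⁰ = I + 10·N = [[1, 0], [−20, 1]].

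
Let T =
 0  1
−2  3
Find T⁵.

[[−30, 31], [−62, 63]]

tr T = 3 and det T = 2, so the characteristic polynomial is λ² − (3)λ + (2) with roots 1 and 2.
Eigenvectors give P = [[−1, 1], [−1, 2]] with P⁻¹ = [[−2, 1], [−1, 1]], and T = P·diag(1, 2)·P⁻¹.
Then T⁵ = P·diag(1, 32)·P⁻¹ = [[−1, 32], [−1, 64]] · [[−2, 1], [−1, 1]] = [[−30, 31], [−62, 63]].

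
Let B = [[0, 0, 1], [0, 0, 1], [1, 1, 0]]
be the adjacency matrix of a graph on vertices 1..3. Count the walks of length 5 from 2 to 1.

0

The number of length-5 walks from vertex 2 to vertex 1 is entry (2,1) of B⁵, where B is the adjacency matrix.
B² = [[1, 1, 0], [1, 1, 0], [0, 0, 2]]
B³ = [[0, 0, 2], [0, 0, 2], [2, 2, 0]]
B⁴ = [[2, 2, 0], [2, 2, 0], [0, 0, 4]]
B⁵ = [[0, 0, 4], [0, 0, 4], [4, 4, 0]]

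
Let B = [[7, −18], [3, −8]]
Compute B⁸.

[[−509, 1530], [−255, 766]]

tr B = −1 and det B = −2, so the characteristic polynomial is λ² − (−1)λ + (−2) with roots −2 and 1.
Eigenvectors give P = [[−2, 3], [−1, 1]] with P⁻¹ = [[1, −3], [1, −2]], and B = P·diag(−2, 1)·P⁻¹.
Then B⁸ = P·diag(256, 1)·P⁻¹ = [[−512, 3], [−256, 1]] · [[1, −3], [1, −2]] = [[−509, 1530], [−255, 766]].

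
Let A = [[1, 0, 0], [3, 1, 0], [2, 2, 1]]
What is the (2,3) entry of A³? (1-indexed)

0

A = I + N where N = [[0, 0, 0], [3, 0, 0], [2, 2, 0]] is strictly lower-triangular, so N³ = 0.
(I + N)³ = I + 3·N + 3·N² = [[1, 0, 0], [9, 1, 0], [24, 6, 1]].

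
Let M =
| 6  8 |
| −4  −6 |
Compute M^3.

tr M = 0 and det M = −4, so the characteristic polynomial is λ² − (0)λ + (−4) with roots 2 and −2.
Eigenvectors give P = [[−2, −1], [1, 1]] with P⁻¹ = [[−1, −1], [1, 2]], and M = P·diag(2, −2)·P⁻¹.
Then M^3 = P·diag(8, −8)·P⁻¹ = [[−16, 8], [8, −8]] · [[−1, −1], [1, 2]] = [[24, 32], [−16, −24]].

[[24, 32], [−16, −24]]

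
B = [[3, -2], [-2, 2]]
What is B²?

[[13, -10], [-10, 8]]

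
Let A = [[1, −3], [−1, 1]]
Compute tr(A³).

20

A² = [[4, −6], [−2, 4]]
A³ = [[10, −18], [−6, 10]]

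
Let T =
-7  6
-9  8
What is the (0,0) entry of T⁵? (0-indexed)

-67

tr T = 1 and det T = -2, so the characteristic polynomial is λ² − (1)λ + (-2) with roots -1 and 2.
Eigenvectors give P = [[1, -2], [1, -3]] with P⁻¹ = [[3, -2], [1, -1]], and T = P·diag(-1, 2)·P⁻¹.
Then T⁵ = P·diag(-1, 32)·P⁻¹ = [[-1, -64], [-1, -96]] · [[3, -2], [1, -1]] = [[-67, 66], [-99, 98]].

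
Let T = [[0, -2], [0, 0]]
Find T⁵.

[[0, 0], [0, 0]]

T is strictly triangular, hence nilpotent: T² = 0, so T⁵ = 0.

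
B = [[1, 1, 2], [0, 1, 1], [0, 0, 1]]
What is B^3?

B = I + N where N = [[0, 1, 2], [0, 0, 1], [0, 0, 0]] is strictly upper-triangular, so N^3 = 0.
(I + N)^3 = I + 3·N + 3·N^2 = [[1, 3, 9], [0, 1, 3], [0, 0, 1]].

[[1, 3, 9], [0, 1, 3], [0, 0, 1]]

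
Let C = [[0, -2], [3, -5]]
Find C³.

tr C = -5 and det C = 6, so the characteristic polynomial is λ² − (-5)λ + (6) with roots -2 and -3.
Eigenvectors give P = [[1, -2], [1, -3]] with P⁻¹ = [[3, -2], [1, -1]], and C = P·diag(-2, -3)·P⁻¹.
Then C³ = P·diag(-8, -27)·P⁻¹ = [[-8, 54], [-8, 81]] · [[3, -2], [1, -1]] = [[30, -38], [57, -65]].

[[30, -38], [57, -65]]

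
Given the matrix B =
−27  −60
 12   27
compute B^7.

tr B = 0 and det B = −9, so the characteristic polynomial is λ² − (0)λ + (−9) with roots −3 and 3.
Eigenvectors give P = [[−5, 2], [2, −1]] with P⁻¹ = [[−1, −2], [−2, −5]], and B = P·diag(−3, 3)·P⁻¹.
Then B^7 = P·diag(−2187, 2187)·P⁻¹ = [[10935, 4374], [−4374, −2187]] · [[−1, −2], [−2, −5]] = [[−19683, −43740], [8748, 19683]].

[[−19683, −43740], [8748, 19683]]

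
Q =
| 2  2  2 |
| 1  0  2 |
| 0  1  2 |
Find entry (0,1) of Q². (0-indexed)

6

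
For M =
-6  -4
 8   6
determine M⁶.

[[64, 0], [0, 64]]

tr M = 0 and det M = -4, so the characteristic polynomial is λ² − (0)λ + (-4) with roots 2 and -2.
Eigenvectors give P = [[1, 1], [-2, -1]] with P⁻¹ = [[-1, -1], [2, 1]], and M = P·diag(2, -2)·P⁻¹.
Then M⁶ = P·diag(64, 64)·P⁻¹ = [[64, 64], [-128, -64]] · [[-1, -1], [2, 1]] = [[64, 0], [0, 64]].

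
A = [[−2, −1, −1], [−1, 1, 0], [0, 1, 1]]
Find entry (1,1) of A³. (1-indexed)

−10

A² = [[5, 0, 1], [1, 2, 1], [−1, 2, 1]]
A³ = [[−10, −4, −4], [−4, 2, 0], [0, 4, 2]]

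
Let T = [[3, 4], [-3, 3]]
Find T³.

T² = [[-3, 24], [-18, -3]]
T³ = [[-81, 60], [-45, -81]]

[[-81, 60], [-45, -81]]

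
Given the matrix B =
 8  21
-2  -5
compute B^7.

tr B = 3 and det B = 2, so the characteristic polynomial is λ² − (3)λ + (2) with roots 1 and 2.
Eigenvectors give P = [[3, 7], [-1, -2]] with P⁻¹ = [[-2, -7], [1, 3]], and B = P·diag(1, 2)·P⁻¹.
Then B^7 = P·diag(1, 128)·P⁻¹ = [[3, 896], [-1, -256]] · [[-2, -7], [1, 3]] = [[890, 2667], [-254, -761]].

[[890, 2667], [-254, -761]]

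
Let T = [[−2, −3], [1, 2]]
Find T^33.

[[−2, −3], [1, 2]]

T² = I (check: tr T = 0 and det T = −1), so T^33 = T since 33 is odd.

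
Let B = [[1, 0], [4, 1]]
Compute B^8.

B = I + N where N = [[0, 0], [4, 0]] is strictly lower-triangular, so N^2 = 0.
(I + N)^8 = I + 8·N = [[1, 0], [32, 1]].

[[1, 0], [32, 1]]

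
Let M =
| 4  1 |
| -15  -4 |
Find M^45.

[[4, 1], [-15, -4]]

M² = I (check: tr M = 0 and det M = -1), so M^45 = M since 45 is odd.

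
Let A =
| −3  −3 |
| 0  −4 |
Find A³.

A² = [[9, 21], [0, 16]]
A³ = [[−27, −111], [0, −64]]

[[−27, −111], [0, −64]]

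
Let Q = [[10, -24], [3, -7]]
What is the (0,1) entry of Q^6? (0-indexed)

-1512

tr Q = 3 and det Q = 2, so the characteristic polynomial is λ² − (3)λ + (2) with roots 2 and 1.
Eigenvectors give P = [[-3, -8], [-1, -3]] with P⁻¹ = [[-3, 8], [1, -3]], and Q = P·diag(2, 1)·P⁻¹.
Then Q^6 = P·diag(64, 1)·P⁻¹ = [[-192, -8], [-64, -3]] · [[-3, 8], [1, -3]] = [[568, -1512], [189, -503]].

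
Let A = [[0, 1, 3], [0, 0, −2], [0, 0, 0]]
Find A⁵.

A is strictly triangular, hence nilpotent: A³ = 0, so A⁵ = 0.

[[0, 0, 0], [0, 0, 0], [0, 0, 0]]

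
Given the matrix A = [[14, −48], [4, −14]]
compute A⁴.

[[16, 0], [0, 16]]

tr A = 0 and det A = −4, so the characteristic polynomial is λ² − (0)λ + (−4) with roots −2 and 2.
Eigenvectors give P = [[−3, −4], [−1, −1]] with P⁻¹ = [[1, −4], [−1, 3]], and A = P·diag(−2, 2)·P⁻¹.
Then A⁴ = P·diag(16, 16)·P⁻¹ = [[−48, −64], [−16, −16]] · [[1, −4], [−1, 3]] = [[16, 0], [0, 16]].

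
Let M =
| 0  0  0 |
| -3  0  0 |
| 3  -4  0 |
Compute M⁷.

M is strictly triangular, hence nilpotent: M³ = 0, so M⁷ = 0.

[[0, 0, 0], [0, 0, 0], [0, 0, 0]]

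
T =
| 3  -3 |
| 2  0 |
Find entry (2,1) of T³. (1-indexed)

6

T² = [[3, -9], [6, -6]]
T³ = [[-9, -9], [6, -18]]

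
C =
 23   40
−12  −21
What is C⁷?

[[13127, 21880], [−6564, −10941]]

tr C = 2 and det C = −3, so the characteristic polynomial is λ² − (2)λ + (−3) with roots 3 and −1.
Eigenvectors give P = [[2, −5], [−1, 3]] with P⁻¹ = [[3, 5], [1, 2]], and C = P·diag(3, −1)·P⁻¹.
Then C⁷ = P·diag(2187, −1)·P⁻¹ = [[4374, 5], [−2187, −3]] · [[3, 5], [1, 2]] = [[13127, 21880], [−6564, −10941]].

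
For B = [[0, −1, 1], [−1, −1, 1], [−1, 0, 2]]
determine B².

[[0, 1, 1], [0, 2, 0], [−2, 1, 3]]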